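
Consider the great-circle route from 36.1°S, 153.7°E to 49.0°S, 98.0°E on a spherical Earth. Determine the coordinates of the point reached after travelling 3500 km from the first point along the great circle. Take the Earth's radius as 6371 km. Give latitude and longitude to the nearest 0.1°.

≈ 48.6°S, 114.0°E

Write both endpoints as unit vectors p₁, p₂ with components (cos φ cos λ, cos φ sin λ, sin φ).
The central angle between the endpoints is δ = arccos(p₁·p₂) ≈ 0.733 rad (42.0°). The total great-circle distance is δ·R ≈ 0.733 × 6371 ≈ 4668 km, so the target fraction is f = 3500/4668 ≈ 0.750.
Interpolate at f ≈ 0.750 with slerp weights a = sin((1−f)δ)/sin δ ≈ 0.273, b = sin(fδ)/sin δ ≈ 0.781.
p = a·p₁ + b·p₂ ≈ (-0.269, 0.605, -0.750); φ = arcsin(p_z) ≈ -48.57°, λ = atan2(p_y, p_x) ≈ 113.96°.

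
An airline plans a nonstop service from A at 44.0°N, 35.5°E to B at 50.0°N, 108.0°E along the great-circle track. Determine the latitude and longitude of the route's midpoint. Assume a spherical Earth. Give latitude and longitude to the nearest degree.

Convert each endpoint to a unit vector on the sphere (x = cos φ cos λ, y = cos φ sin λ, z = sin φ).
The central angle between the endpoints is δ = arccos(p₁·p₂) ≈ 0.835 rad (47.8°).
Interpolate at f = 1/2 with slerp weights a = sin((1−f)δ)/sin δ ≈ 0.547, b = sin(fδ)/sin δ ≈ 0.547.
p = a·p₁ + b·p₂ ≈ (0.212, 0.563, 0.799); φ = arcsin(p_z) ≈ 53.03°, λ = atan2(p_y, p_x) ≈ 69.39°.

≈ 53°N, 69°E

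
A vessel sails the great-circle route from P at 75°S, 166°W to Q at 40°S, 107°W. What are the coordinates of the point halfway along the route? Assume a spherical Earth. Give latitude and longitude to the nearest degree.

The haversine formula gives a central angle δ ≈ 0.763 rad (43.7°) between the endpoints.
Interpolate at f = 1/2 with slerp weights a = sin((1−f)δ)/sin δ ≈ 0.539, b = sin(fδ)/sin δ ≈ 0.539.
p = a·p₁ + b·p₂ ≈ (-0.256, -0.428, -0.867); φ = arcsin(p_z) ≈ -60.07°, λ = atan2(p_y, p_x) ≈ -120.86°.

≈ 60°S, 121°W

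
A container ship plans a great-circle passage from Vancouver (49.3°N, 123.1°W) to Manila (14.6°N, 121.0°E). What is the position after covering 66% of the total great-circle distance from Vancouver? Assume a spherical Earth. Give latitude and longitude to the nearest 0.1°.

From cos δ = sin φ₁ sin φ₂ + cos φ₁ cos φ₂ cos Δλ, the central angle is δ ≈ 1.655 rad (94.8°).
Interpolate at f = 0.66 with slerp weights a = sin((1−f)δ)/sin δ ≈ 0.536, b = sin(fδ)/sin δ ≈ 0.891.
p = a·p₁ + b·p₂ ≈ (-0.635, 0.447, 0.631); φ = arcsin(p_z) ≈ 39.09°, λ = atan2(p_y, p_x) ≈ 144.88°.

≈ (39.1°N, 144.9°E)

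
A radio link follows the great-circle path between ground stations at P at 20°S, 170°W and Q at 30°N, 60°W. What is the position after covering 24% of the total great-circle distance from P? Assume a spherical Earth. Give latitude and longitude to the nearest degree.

≈ 7°S, 144°W

The haversine formula gives a central angle δ ≈ 2.037 rad (116.7°) between the endpoints.
Interpolate at f = 0.24 with slerp weights a = sin((1−f)δ)/sin δ ≈ 1.119, b = sin(fδ)/sin δ ≈ 0.526.
p = a·p₁ + b·p₂ ≈ (-0.808, -0.577, -0.120); φ = arcsin(p_z) ≈ -6.89°, λ = atan2(p_y, p_x) ≈ -144.48°.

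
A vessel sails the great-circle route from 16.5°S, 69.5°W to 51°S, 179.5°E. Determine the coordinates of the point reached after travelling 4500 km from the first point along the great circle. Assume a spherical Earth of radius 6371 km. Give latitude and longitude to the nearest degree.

≈ 46°S, 103°W

The haversine formula gives a central angle δ ≈ 1.566 rad (89.7°) between the endpoints. The total great-circle distance is δ·R ≈ 1.566 × 6371 ≈ 9979 km, so the target fraction is f = 4500/9979 ≈ 0.451.
Interpolate at f ≈ 0.451 with slerp weights a = sin((1−f)δ)/sin δ ≈ 0.758, b = sin(fδ)/sin δ ≈ 0.649.
p = a·p₁ + b·p₂ ≈ (-0.154, -0.677, -0.720); φ = arcsin(p_z) ≈ -46.03°, λ = atan2(p_y, p_x) ≈ -102.81°.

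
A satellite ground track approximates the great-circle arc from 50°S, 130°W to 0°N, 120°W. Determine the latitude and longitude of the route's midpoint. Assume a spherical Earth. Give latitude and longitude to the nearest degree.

The haversine formula gives a central angle δ ≈ 0.885 rad (50.7°) between the endpoints.
Interpolate at f = 1/2 with slerp weights a = sin((1−f)δ)/sin δ ≈ 0.553, b = sin(fδ)/sin δ ≈ 0.553.
p = a·p₁ + b·p₂ ≈ (-0.505, -0.752, -0.424); φ = arcsin(p_z) ≈ -25.08°, λ = atan2(p_y, p_x) ≈ -123.91°.

≈ 25°S, 124°W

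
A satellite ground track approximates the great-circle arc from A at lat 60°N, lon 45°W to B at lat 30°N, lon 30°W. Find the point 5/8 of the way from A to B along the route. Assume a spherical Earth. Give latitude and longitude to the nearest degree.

≈ lat 41°N, lon 34°W

Convert each endpoint to a unit vector on the sphere (x = cos φ cos λ, y = cos φ sin λ, z = sin φ).
The central angle between the endpoints is δ = arccos(p₁·p₂) ≈ 0.552 rad (31.6°).
Interpolate at f = 5/8 with slerp weights a = sin((1−f)δ)/sin δ ≈ 0.392, b = sin(fδ)/sin δ ≈ 0.645.
p = a·p₁ + b·p₂ ≈ (0.622, -0.418, 0.662); φ = arcsin(p_z) ≈ 41.45°, λ = atan2(p_y, p_x) ≈ -33.88°.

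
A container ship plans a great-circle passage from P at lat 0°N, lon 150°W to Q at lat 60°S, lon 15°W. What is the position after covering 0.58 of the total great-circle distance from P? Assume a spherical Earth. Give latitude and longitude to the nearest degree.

≈ lat 56°S, lon 112°W

Convert each endpoint to a unit vector on the sphere (x = cos φ cos λ, y = cos φ sin λ, z = sin φ).
The central angle between the endpoints is δ = arccos(p₁·p₂) ≈ 1.932 rad (110.7°).
Interpolate at f = 0.58 with slerp weights a = sin((1−f)δ)/sin δ ≈ 0.775, b = sin(fδ)/sin δ ≈ 0.963.
p = a·p₁ + b·p₂ ≈ (-0.207, -0.512, -0.834); φ = arcsin(p_z) ≈ -56.47°, λ = atan2(p_y, p_x) ≈ -111.97°.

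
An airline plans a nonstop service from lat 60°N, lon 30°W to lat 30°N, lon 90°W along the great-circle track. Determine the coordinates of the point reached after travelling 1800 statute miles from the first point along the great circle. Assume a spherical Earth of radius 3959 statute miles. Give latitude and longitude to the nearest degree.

Convert each endpoint to a unit vector on the sphere (x = cos φ cos λ, y = cos φ sin λ, z = sin φ).
The central angle between the endpoints is δ = arccos(p₁·p₂) ≈ 0.864 rad (49.5°). The total great-circle distance is δ·R ≈ 0.864 × 3959 ≈ 3420 mi, so the target fraction is f = 1800/3420 ≈ 0.526.
Interpolate at f ≈ 0.526 with slerp weights a = sin((1−f)δ)/sin δ ≈ 0.523, b = sin(fδ)/sin δ ≈ 0.578.
p = a·p₁ + b·p₂ ≈ (0.227, -0.631, 0.742); φ = arcsin(p_z) ≈ 47.90°, λ = atan2(p_y, p_x) ≈ -70.25°.

≈ lat 48°N, lon 70°W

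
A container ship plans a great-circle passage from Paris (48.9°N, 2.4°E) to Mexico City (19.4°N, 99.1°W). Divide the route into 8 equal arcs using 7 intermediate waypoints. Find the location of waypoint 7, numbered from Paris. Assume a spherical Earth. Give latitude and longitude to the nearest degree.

Convert each endpoint to a unit vector on the sphere (x = cos φ cos λ, y = cos φ sin λ, z = sin φ).
The central angle between the endpoints is δ = arccos(p₁·p₂) ≈ 1.444 rad (82.7°).
Interpolate at f = 7/8 with slerp weights a = sin((1−f)δ)/sin δ ≈ 0.181, b = sin(fδ)/sin δ ≈ 0.961.
p = a·p₁ + b·p₂ ≈ (-0.024, -0.890, 0.456); φ = arcsin(p_z) ≈ 27.10°, λ = atan2(p_y, p_x) ≈ -91.58°.

≈ 27°N, 92°W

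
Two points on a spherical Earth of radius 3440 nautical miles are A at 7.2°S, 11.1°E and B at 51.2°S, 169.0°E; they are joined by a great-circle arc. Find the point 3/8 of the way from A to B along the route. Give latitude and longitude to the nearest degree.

≈ 49°S, 28°E

Convert each endpoint to a unit vector on the sphere (x = cos φ cos λ, y = cos φ sin λ, z = sin φ).
The central angle between the endpoints is δ = arccos(p₁·p₂) ≈ 2.070 rad (118.6°).
Interpolate at f = 3/8 with slerp weights a = sin((1−f)δ)/sin δ ≈ 1.095, b = sin(fδ)/sin δ ≈ 0.798.
p = a·p₁ + b·p₂ ≈ (0.576, 0.305, -0.759); φ = arcsin(p_z) ≈ -49.37°, λ = atan2(p_y, p_x) ≈ 27.88°.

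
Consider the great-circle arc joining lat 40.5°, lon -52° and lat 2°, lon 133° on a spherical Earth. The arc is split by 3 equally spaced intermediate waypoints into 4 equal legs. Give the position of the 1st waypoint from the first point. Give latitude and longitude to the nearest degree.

≈ lat 74°, lon -67°

The haversine formula gives a central angle δ ≈ 2.396 rad (137.3°) between the endpoints.
Interpolate at f = 1/4 with slerp weights a = sin((1−f)δ)/sin δ ≈ 1.436, b = sin(fδ)/sin δ ≈ 0.831.
p = a·p₁ + b·p₂ ≈ (0.106, -0.253, 0.962); φ = arcsin(p_z) ≈ 74.06°, λ = atan2(p_y, p_x) ≈ -67.27°.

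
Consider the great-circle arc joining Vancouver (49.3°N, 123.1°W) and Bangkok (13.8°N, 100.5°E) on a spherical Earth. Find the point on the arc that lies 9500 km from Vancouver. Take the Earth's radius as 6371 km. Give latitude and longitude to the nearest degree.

≈ (32°N, 112°E)

From cos δ = sin φ₁ sin φ₂ + cos φ₁ cos φ₂ cos Δλ, the central angle is δ ≈ 1.852 rad (106.1°). The total great-circle distance is δ·R ≈ 1.852 × 6371 ≈ 11801 km, so the target fraction is f = 9500/11801 ≈ 0.805.
Interpolate at f ≈ 0.805 with slerp weights a = sin((1−f)δ)/sin δ ≈ 0.368, b = sin(fδ)/sin δ ≈ 1.038.
p = a·p₁ + b·p₂ ≈ (-0.315, 0.790, 0.526); φ = arcsin(p_z) ≈ 31.76°, λ = atan2(p_y, p_x) ≈ 111.72°.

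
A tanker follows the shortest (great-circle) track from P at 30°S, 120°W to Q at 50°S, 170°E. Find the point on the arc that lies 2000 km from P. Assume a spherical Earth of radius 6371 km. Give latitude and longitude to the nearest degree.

≈ 41°S, 138°W

From cos δ = sin φ₁ sin φ₂ + cos φ₁ cos φ₂ cos Δλ, the central angle is δ ≈ 0.960 rad (55.0°). The total great-circle distance is δ·R ≈ 0.960 × 6371 ≈ 6117 km, so the target fraction is f = 2000/6117 ≈ 0.327.
Interpolate at f ≈ 0.327 with slerp weights a = sin((1−f)δ)/sin δ ≈ 0.735, b = sin(fδ)/sin δ ≈ 0.377.
p = a·p₁ + b·p₂ ≈ (-0.557, -0.509, -0.656); φ = arcsin(p_z) ≈ -41.01°, λ = atan2(p_y, p_x) ≈ -137.56°.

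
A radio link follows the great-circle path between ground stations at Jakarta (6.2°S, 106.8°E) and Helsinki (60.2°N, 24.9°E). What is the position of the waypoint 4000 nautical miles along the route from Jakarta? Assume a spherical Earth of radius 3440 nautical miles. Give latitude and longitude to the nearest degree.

Convert each endpoint to a unit vector on the sphere (x = cos φ cos λ, y = cos φ sin λ, z = sin φ).
The central angle between the endpoints is δ = arccos(p₁·p₂) ≈ 1.595 rad (91.4°). The total great-circle distance is δ·R ≈ 1.595 × 3440 ≈ 5486 nmi, so the target fraction is f = 4000/5486 ≈ 0.729.
Interpolate at f ≈ 0.729 with slerp weights a = sin((1−f)δ)/sin δ ≈ 0.419, b = sin(fδ)/sin δ ≈ 0.918.
p = a·p₁ + b·p₂ ≈ (0.294, 0.591, 0.752); φ = arcsin(p_z) ≈ 48.72°, λ = atan2(p_y, p_x) ≈ 63.58°.

≈ (49°N, 64°E)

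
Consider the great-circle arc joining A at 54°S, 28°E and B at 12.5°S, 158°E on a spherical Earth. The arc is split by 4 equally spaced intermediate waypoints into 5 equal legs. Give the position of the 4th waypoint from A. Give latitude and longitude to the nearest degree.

≈ 30°S, 147°E

Convert each endpoint to a unit vector on the sphere (x = cos φ cos λ, y = cos φ sin λ, z = sin φ).
The central angle between the endpoints is δ = arccos(p₁·p₂) ≈ 1.766 rad (101.2°).
Interpolate at f = 4/5 with slerp weights a = sin((1−f)δ)/sin δ ≈ 0.353, b = sin(fδ)/sin δ ≈ 1.007.
p = a·p₁ + b·p₂ ≈ (-0.728, 0.465, -0.503); φ = arcsin(p_z) ≈ -30.20°, λ = atan2(p_y, p_x) ≈ 147.42°.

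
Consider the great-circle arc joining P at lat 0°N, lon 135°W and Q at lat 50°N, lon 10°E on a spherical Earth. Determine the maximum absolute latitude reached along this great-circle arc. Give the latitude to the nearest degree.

≈ 64°N

The great circle lies in the plane with unit normal n̂ = (p₁ × p₂)/|p₁ × p₂|.
Here n̂_z ≈ +0.434; the vertex latitude is φ_max = arccos|n̂_z| ≈ 64.3°.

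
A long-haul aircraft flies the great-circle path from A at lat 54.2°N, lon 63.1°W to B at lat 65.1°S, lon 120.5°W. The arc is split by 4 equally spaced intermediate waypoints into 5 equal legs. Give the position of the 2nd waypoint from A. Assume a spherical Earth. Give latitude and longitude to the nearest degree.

≈ lat 6°N, lon 83°W

Write both endpoints as unit vectors p₁, p₂ with components (cos φ cos λ, cos φ sin λ, sin φ).
The central angle between the endpoints is δ = arccos(p₁·p₂) ≈ 2.218 rad (127.1°).
Interpolate at f = 2/5 with slerp weights a = sin((1−f)δ)/sin δ ≈ 1.218, b = sin(fδ)/sin δ ≈ 0.972.
p = a·p₁ + b·p₂ ≈ (0.115, -0.988, 0.106); φ = arcsin(p_z) ≈ 6.09°, λ = atan2(p_y, p_x) ≈ -83.38°.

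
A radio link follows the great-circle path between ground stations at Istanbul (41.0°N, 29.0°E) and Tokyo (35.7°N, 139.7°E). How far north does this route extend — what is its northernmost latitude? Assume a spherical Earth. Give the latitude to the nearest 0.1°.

The great circle lies in the plane with unit normal n̂ = (p₁ × p₂)/|p₁ × p₂|.
Here n̂_z ≈ +0.581; the vertex latitude is φ_max = arccos|n̂_z| ≈ 54.5°.

≈ 54.5°N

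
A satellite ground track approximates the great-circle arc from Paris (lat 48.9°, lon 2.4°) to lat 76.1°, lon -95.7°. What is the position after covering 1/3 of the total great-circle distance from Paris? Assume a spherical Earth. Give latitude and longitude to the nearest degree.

Convert each endpoint to a unit vector on the sphere (x = cos φ cos λ, y = cos φ sin λ, z = sin φ).
The central angle between the endpoints is δ = arccos(p₁·p₂) ≈ 0.782 rad (44.8°).
Interpolate at f = 1/3 with slerp weights a = sin((1−f)δ)/sin δ ≈ 0.707, b = sin(fδ)/sin δ ≈ 0.366.
p = a·p₁ + b·p₂ ≈ (0.455, -0.068, 0.888); φ = arcsin(p_z) ≈ 62.58°, λ = atan2(p_y, p_x) ≈ -8.49°.

≈ lat 63°, lon -8°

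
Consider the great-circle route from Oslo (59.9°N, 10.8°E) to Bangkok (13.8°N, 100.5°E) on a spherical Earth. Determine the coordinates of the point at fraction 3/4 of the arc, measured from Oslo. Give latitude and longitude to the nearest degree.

≈ 30°N, 89°E

Convert each endpoint to a unit vector on the sphere (x = cos φ cos λ, y = cos φ sin λ, z = sin φ).
The central angle between the endpoints is δ = arccos(p₁·p₂) ≈ 1.360 rad (77.9°).
Interpolate at f = 3/4 with slerp weights a = sin((1−f)δ)/sin δ ≈ 0.341, b = sin(fδ)/sin δ ≈ 0.871.
p = a·p₁ + b·p₂ ≈ (0.014, 0.864, 0.503); φ = arcsin(p_z) ≈ 30.20°, λ = atan2(p_y, p_x) ≈ 89.08°.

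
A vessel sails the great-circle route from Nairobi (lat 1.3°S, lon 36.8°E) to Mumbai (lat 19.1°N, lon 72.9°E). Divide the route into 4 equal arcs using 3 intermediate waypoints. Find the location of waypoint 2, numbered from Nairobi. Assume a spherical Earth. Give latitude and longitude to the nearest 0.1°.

≈ lat 9.4°N, lon 54.3°E

Convert each endpoint to a unit vector on the sphere (x = cos φ cos λ, y = cos φ sin λ, z = sin φ).
The central angle between the endpoints is δ = arccos(p₁·p₂) ≈ 0.714 rad (40.9°).
Interpolate at f = 2/4 with slerp weights a = sin((1−f)δ)/sin δ ≈ 0.534, b = sin(fδ)/sin δ ≈ 0.534.
p = a·p₁ + b·p₂ ≈ (0.575, 0.802, 0.163); φ = arcsin(p_z) ≈ 9.35°, λ = atan2(p_y, p_x) ≈ 54.32°.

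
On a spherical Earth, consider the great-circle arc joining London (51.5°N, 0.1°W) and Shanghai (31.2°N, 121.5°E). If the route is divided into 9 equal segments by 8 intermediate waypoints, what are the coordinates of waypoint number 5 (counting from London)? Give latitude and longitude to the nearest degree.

Write both endpoints as unit vectors p₁, p₂ with components (cos φ cos λ, cos φ sin λ, sin φ).
The central angle between the endpoints is δ = arccos(p₁·p₂) ≈ 1.444 rad (82.7°).
Interpolate at f = 5/9 with slerp weights a = sin((1−f)δ)/sin δ ≈ 0.603, b = sin(fδ)/sin δ ≈ 0.725.
p = a·p₁ + b·p₂ ≈ (0.052, 0.528, 0.848); φ = arcsin(p_z) ≈ 57.96°, λ = atan2(p_y, p_x) ≈ 84.40°.

≈ 58°N, 84°E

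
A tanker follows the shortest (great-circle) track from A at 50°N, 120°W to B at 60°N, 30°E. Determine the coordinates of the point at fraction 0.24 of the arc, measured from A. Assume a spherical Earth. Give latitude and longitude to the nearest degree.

Write both endpoints as unit vectors p₁, p₂ with components (cos φ cos λ, cos φ sin λ, sin φ).
The central angle between the endpoints is δ = arccos(p₁·p₂) ≈ 1.176 rad (67.4°).
Interpolate at f = 0.24 with slerp weights a = sin((1−f)δ)/sin δ ≈ 0.844, b = sin(fδ)/sin δ ≈ 0.302.
p = a·p₁ + b·p₂ ≈ (-0.141, -0.395, 0.908); φ = arcsin(p_z) ≈ 65.23°, λ = atan2(p_y, p_x) ≈ -109.63°.

≈ 65°N, 110°W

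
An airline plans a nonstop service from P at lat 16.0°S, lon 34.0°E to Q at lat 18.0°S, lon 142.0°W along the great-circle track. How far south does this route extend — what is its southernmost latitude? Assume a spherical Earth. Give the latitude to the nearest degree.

The great circle lies in the plane with unit normal n̂ = (p₁ × p₂)/|p₁ × p₂|.
Here n̂_z ≈ -0.113; the vertex latitude is φ_max = arccos|n̂_z| ≈ 83.5°.

≈ 83°S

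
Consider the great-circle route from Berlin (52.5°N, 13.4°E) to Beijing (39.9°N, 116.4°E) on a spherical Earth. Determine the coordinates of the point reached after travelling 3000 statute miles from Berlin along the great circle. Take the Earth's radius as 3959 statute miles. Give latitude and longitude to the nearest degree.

From cos δ = sin φ₁ sin φ₂ + cos φ₁ cos φ₂ cos Δλ, the central angle is δ ≈ 1.155 rad (66.2°). The total great-circle distance is δ·R ≈ 1.155 × 3959 ≈ 4573 mi, so the target fraction is f = 3000/4573 ≈ 0.656.
Interpolate at f ≈ 0.656 with slerp weights a = sin((1−f)δ)/sin δ ≈ 0.423, b = sin(fδ)/sin δ ≈ 0.751.
p = a·p₁ + b·p₂ ≈ (-0.006, 0.576, 0.817); φ = arcsin(p_z) ≈ 54.83°, λ = atan2(p_y, p_x) ≈ 90.58°.

≈ (55°N, 91°E)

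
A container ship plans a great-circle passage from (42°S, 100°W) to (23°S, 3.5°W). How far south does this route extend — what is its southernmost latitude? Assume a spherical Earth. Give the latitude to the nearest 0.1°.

The great circle lies in the plane with unit normal n̂ = (p₁ × p₂)/|p₁ × p₂|.
Here n̂_z ≈ +0.691; the vertex latitude is φ_max = arccos|n̂_z| ≈ 46.3°.
Check via Clairaut: cos φ_max = |cos φ₁| · sin C = cos(42.0°)·sin(111.5°) ≈ 0.691, again giving ≈ 46.3°.

≈ 46.3°S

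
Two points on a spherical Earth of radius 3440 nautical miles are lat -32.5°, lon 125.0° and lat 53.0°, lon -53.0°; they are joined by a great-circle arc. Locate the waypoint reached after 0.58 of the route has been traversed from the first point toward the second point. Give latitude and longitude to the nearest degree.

≈ lat 60°, lon 118°

Convert each endpoint to a unit vector on the sphere (x = cos φ cos λ, y = cos φ sin λ, z = sin φ).
The central angle between the endpoints is δ = arccos(p₁·p₂) ≈ 2.783 rad (159.4°).
Interpolate at f = 0.58 with slerp weights a = sin((1−f)δ)/sin δ ≈ 2.622, b = sin(fδ)/sin δ ≈ 2.846.
p = a·p₁ + b·p₂ ≈ (-0.237, 0.443, 0.864); φ = arcsin(p_z) ≈ 59.81°, λ = atan2(p_y, p_x) ≈ 118.17°.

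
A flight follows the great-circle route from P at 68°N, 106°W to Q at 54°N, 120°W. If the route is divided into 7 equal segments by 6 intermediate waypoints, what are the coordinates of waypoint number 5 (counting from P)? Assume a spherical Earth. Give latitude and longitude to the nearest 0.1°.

≈ 58.1°N, 117.2°W

Convert each endpoint to a unit vector on the sphere (x = cos φ cos λ, y = cos φ sin λ, z = sin φ).
The central angle between the endpoints is δ = arccos(p₁·p₂) ≈ 0.270 rad (15.5°).
Interpolate at f = 5/7 with slerp weights a = sin((1−f)δ)/sin δ ≈ 0.289, b = sin(fδ)/sin δ ≈ 0.719.
p = a·p₁ + b·p₂ ≈ (-0.241, -0.470, 0.849); φ = arcsin(p_z) ≈ 58.13°, λ = atan2(p_y, p_x) ≈ -117.16°.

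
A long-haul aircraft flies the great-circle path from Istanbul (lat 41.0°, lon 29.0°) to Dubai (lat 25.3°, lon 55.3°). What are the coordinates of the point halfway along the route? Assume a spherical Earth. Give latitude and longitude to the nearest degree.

≈ lat 34°, lon 43°

Convert each endpoint to a unit vector on the sphere (x = cos φ cos λ, y = cos φ sin λ, z = sin φ).
The central angle between the endpoints is δ = arccos(p₁·p₂) ≈ 0.469 rad (26.9°).
Interpolate at f = 1/2 with slerp weights a = sin((1−f)δ)/sin δ ≈ 0.514, b = sin(fδ)/sin δ ≈ 0.514.
p = a·p₁ + b·p₂ ≈ (0.604, 0.570, 0.557); φ = arcsin(p_z) ≈ 33.84°, λ = atan2(p_y, p_x) ≈ 43.36°.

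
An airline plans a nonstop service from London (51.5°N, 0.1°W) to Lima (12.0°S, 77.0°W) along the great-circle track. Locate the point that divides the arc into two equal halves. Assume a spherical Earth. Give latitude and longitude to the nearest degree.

≈ 24°N, 49°W

Write both endpoints as unit vectors p₁, p₂ with components (cos φ cos λ, cos φ sin λ, sin φ).
The central angle between the endpoints is δ = arccos(p₁·p₂) ≈ 1.596 rad (91.4°).
Interpolate at f = 1/2 with slerp weights a = sin((1−f)δ)/sin δ ≈ 0.716, b = sin(fδ)/sin δ ≈ 0.716.
p = a·p₁ + b·p₂ ≈ (0.603, -0.683, 0.411); φ = arcsin(p_z) ≈ 24.30°, λ = atan2(p_y, p_x) ≈ -48.55°.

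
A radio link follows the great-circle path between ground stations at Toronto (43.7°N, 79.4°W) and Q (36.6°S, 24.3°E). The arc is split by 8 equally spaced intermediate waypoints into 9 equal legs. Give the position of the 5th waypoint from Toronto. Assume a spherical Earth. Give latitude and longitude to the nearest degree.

≈ (1°N, 19°W)

Convert each endpoint to a unit vector on the sphere (x = cos φ cos λ, y = cos φ sin λ, z = sin φ).
The central angle between the endpoints is δ = arccos(p₁·p₂) ≈ 2.152 rad (123.3°).
Interpolate at f = 5/9 with slerp weights a = sin((1−f)δ)/sin δ ≈ 0.978, b = sin(fδ)/sin δ ≈ 1.114.
p = a·p₁ + b·p₂ ≈ (0.945, -0.327, 0.012); φ = arcsin(p_z) ≈ 0.67°, λ = atan2(p_y, p_x) ≈ -19.10°.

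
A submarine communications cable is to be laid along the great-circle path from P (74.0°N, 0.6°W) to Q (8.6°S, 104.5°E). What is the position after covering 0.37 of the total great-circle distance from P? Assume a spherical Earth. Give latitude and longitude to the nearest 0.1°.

≈ (52.6°N, 80.6°E)

Convert each endpoint to a unit vector on the sphere (x = cos φ cos λ, y = cos φ sin λ, z = sin φ).
The central angle between the endpoints is δ = arccos(p₁·p₂) ≈ 1.787 rad (102.4°).
Interpolate at f = 0.37 with slerp weights a = sin((1−f)δ)/sin δ ≈ 0.924, b = sin(fδ)/sin δ ≈ 0.629.
p = a·p₁ + b·p₂ ≈ (0.099, 0.599, 0.794); φ = arcsin(p_z) ≈ 52.60°, λ = atan2(p_y, p_x) ≈ 80.61°.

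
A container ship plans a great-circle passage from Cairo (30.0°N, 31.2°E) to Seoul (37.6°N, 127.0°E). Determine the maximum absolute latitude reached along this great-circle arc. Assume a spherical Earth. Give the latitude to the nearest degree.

The great circle lies in the plane with unit normal n̂ = (p₁ × p₂)/|p₁ × p₂|.
Here n̂_z ≈ +0.702; the vertex latitude is φ_max = arccos|n̂_z| ≈ 45.4°.

≈ 45°N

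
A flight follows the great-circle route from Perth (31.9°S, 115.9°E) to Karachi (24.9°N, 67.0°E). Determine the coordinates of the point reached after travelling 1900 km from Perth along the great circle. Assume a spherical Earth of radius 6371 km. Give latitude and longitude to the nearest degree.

From cos δ = sin φ₁ sin φ₂ + cos φ₁ cos φ₂ cos Δλ, the central angle is δ ≈ 1.283 rad (73.5°). The total great-circle distance is δ·R ≈ 1.283 × 6371 ≈ 8175 km, so the target fraction is f = 1900/8175 ≈ 0.232.
Interpolate at f ≈ 0.232 with slerp weights a = sin((1−f)δ)/sin δ ≈ 0.869, b = sin(fδ)/sin δ ≈ 0.306.
p = a·p₁ + b·p₂ ≈ (-0.214, 0.919, -0.330); φ = arcsin(p_z) ≈ -19.28°, λ = atan2(p_y, p_x) ≈ 103.08°.

≈ (19°S, 103°E)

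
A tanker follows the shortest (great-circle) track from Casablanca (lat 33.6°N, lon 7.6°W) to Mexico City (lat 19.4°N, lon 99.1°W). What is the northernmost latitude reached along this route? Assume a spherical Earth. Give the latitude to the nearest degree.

≈ 37°N

The great circle lies in the plane with unit normal n̂ = (p₁ × p₂)/|p₁ × p₂|.
Here n̂_z ≈ -0.796; the vertex latitude is φ_max = arccos|n̂_z| ≈ 37.2°.
Check via Clairaut: cos φ_max = |cos φ₁| · sin C = cos(33.6°)·sin(72.9°) ≈ 0.796, again giving ≈ 37.2°.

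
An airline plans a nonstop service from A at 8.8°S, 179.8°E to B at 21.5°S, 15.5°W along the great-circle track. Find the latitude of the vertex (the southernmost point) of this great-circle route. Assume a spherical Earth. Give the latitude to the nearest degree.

The great circle lies in the plane with unit normal n̂ = (p₁ × p₂)/|p₁ × p₂|.
Here n̂_z ≈ +0.436; the vertex latitude is φ_max = arccos|n̂_z| ≈ 64.2°.
Check via Clairaut: cos φ_max = |cos φ₁| · sin C = cos(8.8°)·sin(153.8°) ≈ 0.436, again giving ≈ 64.2°.

≈ 64°S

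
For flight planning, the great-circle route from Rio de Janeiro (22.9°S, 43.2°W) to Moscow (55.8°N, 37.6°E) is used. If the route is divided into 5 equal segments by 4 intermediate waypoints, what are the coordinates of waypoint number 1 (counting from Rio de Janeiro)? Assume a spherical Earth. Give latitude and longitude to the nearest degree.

Convert each endpoint to a unit vector on the sphere (x = cos φ cos λ, y = cos φ sin λ, z = sin φ).
The central angle between the endpoints is δ = arccos(p₁·p₂) ≈ 1.812 rad (103.8°).
Interpolate at f = 1/5 with slerp weights a = sin((1−f)δ)/sin δ ≈ 1.022, b = sin(fδ)/sin δ ≈ 0.365.
p = a·p₁ + b·p₂ ≈ (0.849, -0.519, -0.096); φ = arcsin(p_z) ≈ -5.50°, λ = atan2(p_y, p_x) ≈ -31.46°.

≈ 5°S, 31°W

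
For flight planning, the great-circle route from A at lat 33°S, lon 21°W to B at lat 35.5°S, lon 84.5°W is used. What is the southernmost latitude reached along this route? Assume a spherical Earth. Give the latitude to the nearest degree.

≈ 39°S

The great circle lies in the plane with unit normal n̂ = (p₁ × p₂)/|p₁ × p₂|.
Here n̂_z ≈ -0.780; the vertex latitude is φ_max = arccos|n̂_z| ≈ 38.8°.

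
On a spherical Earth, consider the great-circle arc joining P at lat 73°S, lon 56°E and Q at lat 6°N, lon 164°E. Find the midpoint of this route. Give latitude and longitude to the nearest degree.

≈ lat 42°S, lon 147°E

Write both endpoints as unit vectors p₁, p₂ with components (cos φ cos λ, cos φ sin λ, sin φ).
The central angle between the endpoints is δ = arccos(p₁·p₂) ≈ 1.762 rad (100.9°).
Interpolate at f = 1/2 with slerp weights a = sin((1−f)δ)/sin δ ≈ 0.786, b = sin(fδ)/sin δ ≈ 0.786.
p = a·p₁ + b·p₂ ≈ (-0.623, 0.406, -0.669); φ = arcsin(p_z) ≈ -42.00°, λ = atan2(p_y, p_x) ≈ 146.91°.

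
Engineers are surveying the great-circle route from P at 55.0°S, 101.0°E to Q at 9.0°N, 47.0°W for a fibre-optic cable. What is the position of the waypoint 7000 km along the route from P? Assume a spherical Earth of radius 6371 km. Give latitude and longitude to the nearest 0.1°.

From cos δ = sin φ₁ sin φ₂ + cos φ₁ cos φ₂ cos Δλ, the central angle is δ ≈ 2.225 rad (127.5°). The total great-circle distance is δ·R ≈ 2.225 × 6371 ≈ 14176 km, so the target fraction is f = 7000/14176 ≈ 0.494.
Interpolate at f ≈ 0.494 with slerp weights a = sin((1−f)δ)/sin δ ≈ 1.138, b = sin(fδ)/sin δ ≈ 1.122.
p = a·p₁ + b·p₂ ≈ (0.632, -0.170, -0.756); φ = arcsin(p_z) ≈ -49.15°, λ = atan2(p_y, p_x) ≈ -15.08°.

≈ 49.2°S, 15.1°W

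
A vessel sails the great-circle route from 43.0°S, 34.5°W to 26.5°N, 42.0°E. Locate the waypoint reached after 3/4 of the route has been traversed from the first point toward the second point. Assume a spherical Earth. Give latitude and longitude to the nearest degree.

≈ 8°N, 24°E

Convert each endpoint to a unit vector on the sphere (x = cos φ cos λ, y = cos φ sin λ, z = sin φ).
The central angle between the endpoints is δ = arccos(p₁·p₂) ≈ 1.723 rad (98.7°).
Interpolate at f = 3/4 with slerp weights a = sin((1−f)δ)/sin δ ≈ 0.422, b = sin(fδ)/sin δ ≈ 0.973.
p = a·p₁ + b·p₂ ≈ (0.901, 0.407, 0.146); φ = arcsin(p_z) ≈ 8.39°, λ = atan2(p_y, p_x) ≈ 24.32°.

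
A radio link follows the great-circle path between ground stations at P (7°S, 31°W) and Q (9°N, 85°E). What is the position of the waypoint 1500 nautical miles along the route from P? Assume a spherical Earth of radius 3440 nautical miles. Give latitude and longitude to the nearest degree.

≈ (4°S, 6°W)

Write both endpoints as unit vectors p₁, p₂ with components (cos φ cos λ, cos φ sin λ, sin φ).
The central angle between the endpoints is δ = arccos(p₁·p₂) ≈ 2.036 rad (116.7°). The total great-circle distance is δ·R ≈ 2.036 × 3440 ≈ 7005 nmi, so the target fraction is f = 1500/7005 ≈ 0.214.
Interpolate at f ≈ 0.214 with slerp weights a = sin((1−f)δ)/sin δ ≈ 1.119, b = sin(fδ)/sin δ ≈ 0.473.
p = a·p₁ + b·p₂ ≈ (0.992, -0.107, -0.062); φ = arcsin(p_z) ≈ -3.58°, λ = atan2(p_y, p_x) ≈ -6.14°.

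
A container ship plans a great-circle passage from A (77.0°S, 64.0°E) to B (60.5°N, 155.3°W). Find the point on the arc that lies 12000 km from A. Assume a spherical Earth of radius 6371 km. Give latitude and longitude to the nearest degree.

≈ (11°N, 174°W)

From cos δ = sin φ₁ sin φ₂ + cos φ₁ cos φ₂ cos Δλ, the central angle is δ ≈ 2.776 rad (159.0°). The total great-circle distance is δ·R ≈ 2.776 × 6371 ≈ 17683 km, so the target fraction is f = 12000/17683 ≈ 0.679.
Interpolate at f ≈ 0.679 with slerp weights a = sin((1−f)δ)/sin δ ≈ 2.175, b = sin(fδ)/sin δ ≈ 2.659.
p = a·p₁ + b·p₂ ≈ (-0.975, -0.107, 0.195); φ = arcsin(p_z) ≈ 11.23°, λ = atan2(p_y, p_x) ≈ -173.72°.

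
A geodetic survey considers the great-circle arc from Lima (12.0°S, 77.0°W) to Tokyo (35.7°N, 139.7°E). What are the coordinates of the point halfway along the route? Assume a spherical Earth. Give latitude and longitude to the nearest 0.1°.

Convert each endpoint to a unit vector on the sphere (x = cos φ cos λ, y = cos φ sin λ, z = sin φ).
The central angle between the endpoints is δ = arccos(p₁·p₂) ≈ 2.431 rad (139.3°).
Interpolate at f = 1/2 with slerp weights a = sin((1−f)δ)/sin δ ≈ 1.438, b = sin(fδ)/sin δ ≈ 1.438.
p = a·p₁ + b·p₂ ≈ (-0.574, -0.615, 0.540); φ = arcsin(p_z) ≈ 32.69°, λ = atan2(p_y, p_x) ≈ -133.03°.

≈ 32.7°N, 133.0°W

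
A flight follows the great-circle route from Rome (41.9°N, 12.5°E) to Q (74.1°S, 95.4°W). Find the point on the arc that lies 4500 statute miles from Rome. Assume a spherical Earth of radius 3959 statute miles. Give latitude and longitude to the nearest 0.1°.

From cos δ = sin φ₁ sin φ₂ + cos φ₁ cos φ₂ cos Δλ, the central angle is δ ≈ 2.353 rad (134.8°). The total great-circle distance is δ·R ≈ 2.353 × 3959 ≈ 9316 mi, so the target fraction is f = 4500/9316 ≈ 0.483.
Interpolate at f ≈ 0.483 with slerp weights a = sin((1−f)δ)/sin δ ≈ 1.322, b = sin(fδ)/sin δ ≈ 1.279.
p = a·p₁ + b·p₂ ≈ (0.928, -0.136, -0.347); φ = arcsin(p_z) ≈ -20.31°, λ = atan2(p_y, p_x) ≈ -8.33°.

≈ (20.3°S, 8.3°W)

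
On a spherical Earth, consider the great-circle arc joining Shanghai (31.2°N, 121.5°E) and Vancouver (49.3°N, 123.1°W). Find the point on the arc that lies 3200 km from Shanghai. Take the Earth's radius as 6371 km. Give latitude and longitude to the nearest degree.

Convert each endpoint to a unit vector on the sphere (x = cos φ cos λ, y = cos φ sin λ, z = sin φ).
The central angle between the endpoints is δ = arccos(p₁·p₂) ≈ 1.417 rad (81.2°). The total great-circle distance is δ·R ≈ 1.417 × 6371 ≈ 9026 km, so the target fraction is f = 3200/9026 ≈ 0.355.
Interpolate at f ≈ 0.355 with slerp weights a = sin((1−f)δ)/sin δ ≈ 0.802, b = sin(fδ)/sin δ ≈ 0.487.
p = a·p₁ + b·p₂ ≈ (-0.532, 0.319, 0.785); φ = arcsin(p_z) ≈ 51.69°, λ = atan2(p_y, p_x) ≈ 149.08°.

≈ 52°N, 149°E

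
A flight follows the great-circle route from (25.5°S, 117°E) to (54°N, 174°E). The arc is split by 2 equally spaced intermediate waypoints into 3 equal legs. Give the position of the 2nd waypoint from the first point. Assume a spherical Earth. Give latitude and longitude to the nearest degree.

Convert each endpoint to a unit vector on the sphere (x = cos φ cos λ, y = cos φ sin λ, z = sin φ).
The central angle between the endpoints is δ = arccos(p₁·p₂) ≈ 1.630 rad (93.4°).
Interpolate at f = 2/3 with slerp weights a = sin((1−f)δ)/sin δ ≈ 0.518, b = sin(fδ)/sin δ ≈ 0.887.
p = a·p₁ + b·p₂ ≈ (-0.731, 0.471, 0.494); φ = arcsin(p_z) ≈ 29.63°, λ = atan2(p_y, p_x) ≈ 147.19°.

≈ (30°N, 147°E)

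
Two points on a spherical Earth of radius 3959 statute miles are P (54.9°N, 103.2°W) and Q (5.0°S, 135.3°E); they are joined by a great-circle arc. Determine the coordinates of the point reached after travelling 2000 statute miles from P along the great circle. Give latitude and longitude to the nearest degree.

≈ (56°N, 155°W)

Convert each endpoint to a unit vector on the sphere (x = cos φ cos λ, y = cos φ sin λ, z = sin φ).
The central angle between the endpoints is δ = arccos(p₁·p₂) ≈ 1.950 rad (111.8°). The total great-circle distance is δ·R ≈ 1.950 × 3959 ≈ 7722 mi, so the target fraction is f = 2000/7722 ≈ 0.259.
Interpolate at f ≈ 0.259 with slerp weights a = sin((1−f)δ)/sin δ ≈ 1.068, b = sin(fδ)/sin δ ≈ 0.521.
p = a·p₁ + b·p₂ ≈ (-0.509, -0.233, 0.829); φ = arcsin(p_z) ≈ 55.95°, λ = atan2(p_y, p_x) ≈ -155.43°.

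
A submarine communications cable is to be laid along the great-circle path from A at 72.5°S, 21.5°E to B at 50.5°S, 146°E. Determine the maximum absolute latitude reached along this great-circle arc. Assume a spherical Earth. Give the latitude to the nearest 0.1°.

The great circle lies in the plane with unit normal n̂ = (p₁ × p₂)/|p₁ × p₂|.
Here n̂_z ≈ +0.202; the vertex latitude is φ_max = arccos|n̂_z| ≈ 78.3°.
Check via Clairaut: cos φ_max = |cos φ₁| · sin C = cos(72.5°)·sin(137.7°) ≈ 0.202, again giving ≈ 78.3°.

≈ 78.3°S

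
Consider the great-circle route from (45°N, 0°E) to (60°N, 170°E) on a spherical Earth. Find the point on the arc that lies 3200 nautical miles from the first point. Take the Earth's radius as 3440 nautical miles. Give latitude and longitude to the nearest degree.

Write both endpoints as unit vectors p₁, p₂ with components (cos φ cos λ, cos φ sin λ, sin φ).
The central angle between the endpoints is δ = arccos(p₁·p₂) ≈ 1.303 rad (74.7°). The total great-circle distance is δ·R ≈ 1.303 × 3440 ≈ 4484 nmi, so the target fraction is f = 3200/4484 ≈ 0.714.
Interpolate at f ≈ 0.714 with slerp weights a = sin((1−f)δ)/sin δ ≈ 0.378, b = sin(fδ)/sin δ ≈ 0.831.
p = a·p₁ + b·p₂ ≈ (-0.142, 0.072, 0.987); φ = arcsin(p_z) ≈ 80.83°, λ = atan2(p_y, p_x) ≈ 153.06°.

≈ (81°N, 153°E)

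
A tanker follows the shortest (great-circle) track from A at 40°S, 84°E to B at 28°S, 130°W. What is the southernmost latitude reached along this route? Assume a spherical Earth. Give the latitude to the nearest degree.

≈ 67°S

The great circle lies in the plane with unit normal n̂ = (p₁ × p₂)/|p₁ × p₂|.
Here n̂_z ≈ +0.392; the vertex latitude is φ_max = arccos|n̂_z| ≈ 66.9°.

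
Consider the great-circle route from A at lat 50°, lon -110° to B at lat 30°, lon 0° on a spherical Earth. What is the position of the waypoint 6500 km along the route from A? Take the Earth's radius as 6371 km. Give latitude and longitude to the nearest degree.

≈ lat 45°, lon -18°

Convert each endpoint to a unit vector on the sphere (x = cos φ cos λ, y = cos φ sin λ, z = sin φ).
The central angle between the endpoints is δ = arccos(p₁·p₂) ≈ 1.377 rad (78.9°). The total great-circle distance is δ·R ≈ 1.377 × 6371 ≈ 8773 km, so the target fraction is f = 6500/8773 ≈ 0.741.
Interpolate at f ≈ 0.741 with slerp weights a = sin((1−f)δ)/sin δ ≈ 0.356, b = sin(fδ)/sin δ ≈ 0.869.
p = a·p₁ + b·p₂ ≈ (0.674, -0.215, 0.707); φ = arcsin(p_z) ≈ 44.98°, λ = atan2(p_y, p_x) ≈ -17.69°.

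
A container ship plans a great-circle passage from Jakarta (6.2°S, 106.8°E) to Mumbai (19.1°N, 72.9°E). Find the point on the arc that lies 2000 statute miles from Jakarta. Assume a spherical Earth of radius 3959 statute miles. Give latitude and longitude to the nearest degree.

≈ 12°N, 84°E

Convert each endpoint to a unit vector on the sphere (x = cos φ cos λ, y = cos φ sin λ, z = sin φ).
The central angle between the endpoints is δ = arccos(p₁·p₂) ≈ 0.731 rad (41.9°). The total great-circle distance is δ·R ≈ 0.731 × 3959 ≈ 2895 mi, so the target fraction is f = 2000/2895 ≈ 0.691.
Interpolate at f ≈ 0.691 with slerp weights a = sin((1−f)δ)/sin δ ≈ 0.336, b = sin(fδ)/sin δ ≈ 0.725.
p = a·p₁ + b·p₂ ≈ (0.105, 0.974, 0.201); φ = arcsin(p_z) ≈ 11.59°, λ = atan2(p_y, p_x) ≈ 83.85°.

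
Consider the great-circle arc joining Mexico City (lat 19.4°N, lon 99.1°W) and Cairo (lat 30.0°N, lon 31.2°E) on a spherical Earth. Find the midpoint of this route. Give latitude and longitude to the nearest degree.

From cos δ = sin φ₁ sin φ₂ + cos φ₁ cos φ₂ cos Δλ, the central angle is δ ≈ 1.941 rad (111.2°).
Interpolate at f = 1/2 with slerp weights a = sin((1−f)δ)/sin δ ≈ 0.885, b = sin(fδ)/sin δ ≈ 0.885.
p = a·p₁ + b·p₂ ≈ (0.524, -0.427, 0.737); φ = arcsin(p_z) ≈ 47.46°, λ = atan2(p_y, p_x) ≈ -39.21°.

≈ lat 47°N, lon 39°W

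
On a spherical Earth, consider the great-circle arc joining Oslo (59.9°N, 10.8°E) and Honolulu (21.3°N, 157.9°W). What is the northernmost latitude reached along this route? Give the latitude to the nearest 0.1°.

The great circle lies in the plane with unit normal n̂ = (p₁ × p₂)/|p₁ × p₂|.
Here n̂_z ≈ -0.093; the vertex latitude is φ_max = arccos|n̂_z| ≈ 84.7°.
Check via Clairaut: cos φ_max = |cos φ₁| · sin C = cos(59.9°)·sin(10.6°) ≈ 0.093, again giving ≈ 84.7°.

≈ 84.7°N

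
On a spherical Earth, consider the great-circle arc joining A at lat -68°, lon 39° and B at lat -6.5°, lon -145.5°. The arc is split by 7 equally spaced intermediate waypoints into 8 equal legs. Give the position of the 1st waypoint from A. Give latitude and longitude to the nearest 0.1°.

Write both endpoints as unit vectors p₁, p₂ with components (cos φ cos λ, cos φ sin λ, sin φ).
The central angle between the endpoints is δ = arccos(p₁·p₂) ≈ 1.840 rad (105.4°).
Interpolate at f = 1/8 with slerp weights a = sin((1−f)δ)/sin δ ≈ 1.037, b = sin(fδ)/sin δ ≈ 0.237.
p = a·p₁ + b·p₂ ≈ (0.108, 0.111, -0.988); φ = arcsin(p_z) ≈ -81.08°, λ = atan2(p_y, p_x) ≈ 45.83°.

≈ lat -81.1°, lon 45.8°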